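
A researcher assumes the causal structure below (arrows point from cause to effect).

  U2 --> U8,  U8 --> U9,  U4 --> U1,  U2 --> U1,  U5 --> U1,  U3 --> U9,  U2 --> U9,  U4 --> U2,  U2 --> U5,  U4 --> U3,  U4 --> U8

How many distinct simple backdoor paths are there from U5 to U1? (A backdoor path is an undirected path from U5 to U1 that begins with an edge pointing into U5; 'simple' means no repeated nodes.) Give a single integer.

6

A backdoor path from U5 to U1 is any simple undirected path whose first edge points into U5 (i.e. leaves U5 via a parent).
Parents of U5: {U2}.
Enumerating:
  P1: U5 <- U2 <- U4 -> U1
  P2: U5 <- U2 -> U1
  P3: U5 <- U2 -> U8 <- U4 -> U1
  P4: U5 <- U2 -> U8 -> U9 <- U3 <- U4 -> U1
  P5: U5 <- U2 -> U9 <- U3 <- U4 -> U1
  P6: U5 <- U2 -> U9 <- U8 <- U4 -> U1
That exhausts the simple backdoor paths. Count: 6.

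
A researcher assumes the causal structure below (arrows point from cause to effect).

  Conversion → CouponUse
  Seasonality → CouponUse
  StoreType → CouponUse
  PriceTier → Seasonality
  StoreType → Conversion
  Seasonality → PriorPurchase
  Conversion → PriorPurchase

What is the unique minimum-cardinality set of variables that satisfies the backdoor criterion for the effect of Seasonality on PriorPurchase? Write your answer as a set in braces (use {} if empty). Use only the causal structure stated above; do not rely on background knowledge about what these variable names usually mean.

{}

Variables eligible for adjustment (non-descendants of Seasonality, excluding Seasonality and PriorPurchase): {Conversion, PriceTier, StoreType}.
Backdoor paths from Seasonality to PriorPurchase:
  (none)
With no backdoor paths the empty set already satisfies the criterion, and it is trivially minimal.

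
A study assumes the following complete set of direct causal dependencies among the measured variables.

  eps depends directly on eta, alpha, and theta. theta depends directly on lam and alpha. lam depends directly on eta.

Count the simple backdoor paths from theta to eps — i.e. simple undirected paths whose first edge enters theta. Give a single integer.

2

A backdoor path from theta to eps is any simple undirected path whose first edge points into theta (i.e. leaves theta via a parent).
Parents of theta: {alpha, lam}.
Enumerating:
  P1: theta <- lam <- eta -> eps
  P2: theta <- alpha -> eps
That exhausts the simple backdoor paths. Count: 2.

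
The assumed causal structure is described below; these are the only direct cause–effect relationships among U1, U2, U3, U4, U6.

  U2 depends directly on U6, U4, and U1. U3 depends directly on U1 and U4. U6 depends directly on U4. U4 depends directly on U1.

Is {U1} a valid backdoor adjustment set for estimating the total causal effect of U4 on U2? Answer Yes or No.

Yes

Backdoor paths from U4 to U2 (paths whose first edge points into U4):
  P1: U4 <- U1 -> U2
Condition 1 (no descendant of U4 in the set): holds — descendants of U4 are {U2, U3, U6}; none are in {U1}.
Condition 2 (every backdoor path blocked by {U1}):
  P1: blocked at fork node U1 ∈ conditioning set.
{U1} satisfies the backdoor criterion.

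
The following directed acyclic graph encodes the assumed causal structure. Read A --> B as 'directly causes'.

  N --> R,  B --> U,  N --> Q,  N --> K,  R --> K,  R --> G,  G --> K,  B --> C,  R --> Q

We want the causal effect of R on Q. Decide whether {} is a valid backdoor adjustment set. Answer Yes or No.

Backdoor paths from R to Q (paths whose first edge points into R):
  P1: R <- N -> Q
Condition 1 (no descendant of R in the set): holds — descendants of R are {G, K, Q}; none are in {}.
Condition 2 (every backdoor path blocked by {}):
  P1: open — no interior node is in the conditioning set.
{} does not satisfy the backdoor criterion.

No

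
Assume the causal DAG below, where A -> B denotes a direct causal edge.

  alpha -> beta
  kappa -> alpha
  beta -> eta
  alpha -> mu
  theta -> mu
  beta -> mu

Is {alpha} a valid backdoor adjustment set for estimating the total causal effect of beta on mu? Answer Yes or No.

Backdoor paths from beta to mu (paths whose first edge points into beta):
  P1: beta <- alpha -> mu
Condition 1 (no descendant of beta in the set): holds — descendants of beta are {eta, mu}; none are in {alpha}.
Condition 2 (every backdoor path blocked by {alpha}):
  P1: blocked at fork node alpha ∈ conditioning set.
{alpha} satisfies the backdoor criterion.

Yes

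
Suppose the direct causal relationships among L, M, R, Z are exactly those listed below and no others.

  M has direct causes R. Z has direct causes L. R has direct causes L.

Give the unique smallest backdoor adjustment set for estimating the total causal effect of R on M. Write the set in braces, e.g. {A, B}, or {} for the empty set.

{}

Variables eligible for adjustment (non-descendants of R, excluding R and M): {L, Z}.
Backdoor paths from R to M:
  (none)
With no backdoor paths the empty set already satisfies the criterion, and it is trivially minimal.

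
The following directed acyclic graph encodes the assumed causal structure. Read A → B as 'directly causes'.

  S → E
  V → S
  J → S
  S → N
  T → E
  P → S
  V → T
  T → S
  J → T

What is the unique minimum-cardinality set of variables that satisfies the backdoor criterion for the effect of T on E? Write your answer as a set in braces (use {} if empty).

Variables eligible for adjustment (non-descendants of T, excluding T and E): {J, P, V}.
Backdoor paths from T to E:
  P1: T <- J -> S -> E
  P2: T <- V -> S -> E
The empty set is not sufficient: P1 (T <- J -> S -> E) has no collider blocking it and no conditioned non-collider, so it is open.
Try {J, V}:
  P1: blocked at fork node J ∈ conditioning set.
  P2: blocked at fork node V ∈ conditioning set.
{J, V} contains no descendant of T and blocks every backdoor path.
Every element of {J, V} is needed (dropping J leaves P1 open; dropping V leaves P2 open), so no proper subset is valid.
Among all size-2 subsets of the eligible variables, only {J, V} blocks every backdoor path, so it is the unique smallest valid adjustment set.

{J, V}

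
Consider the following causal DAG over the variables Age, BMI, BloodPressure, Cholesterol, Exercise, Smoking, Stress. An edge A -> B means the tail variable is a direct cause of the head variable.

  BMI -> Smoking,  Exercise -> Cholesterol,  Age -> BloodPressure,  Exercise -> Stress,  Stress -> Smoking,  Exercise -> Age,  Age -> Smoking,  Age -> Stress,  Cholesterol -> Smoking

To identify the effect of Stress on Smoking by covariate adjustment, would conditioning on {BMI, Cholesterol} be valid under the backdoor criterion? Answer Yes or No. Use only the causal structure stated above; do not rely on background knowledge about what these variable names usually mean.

No

Backdoor paths from Stress to Smoking (paths whose first edge points into Stress):
  P1: Stress <- Exercise -> Age -> Smoking
  P2: Stress <- Exercise -> Cholesterol -> Smoking
  P3: Stress <- Age <- Exercise -> Cholesterol -> Smoking
  P4: Stress <- Age -> Smoking
Condition 1 (no descendant of Stress in the set): holds — descendants of Stress are {Smoking}; none are in {BMI, Cholesterol}.
Condition 2 (every backdoor path blocked by {BMI, Cholesterol}):
  P1: open — no interior node is in the conditioning set.
  P2: blocked at chain node Cholesterol ∈ conditioning set.
  P3: blocked at chain node Cholesterol ∈ conditioning set.
  P4: open — no interior node is in the conditioning set.
{BMI, Cholesterol} does not satisfy the backdoor criterion.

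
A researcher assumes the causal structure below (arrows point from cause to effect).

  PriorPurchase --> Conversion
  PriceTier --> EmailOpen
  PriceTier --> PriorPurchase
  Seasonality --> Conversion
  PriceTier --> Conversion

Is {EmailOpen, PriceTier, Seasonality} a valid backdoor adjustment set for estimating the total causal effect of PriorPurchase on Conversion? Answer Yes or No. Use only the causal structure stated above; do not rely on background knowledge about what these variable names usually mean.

Yes

Backdoor paths from PriorPurchase to Conversion (paths whose first edge points into PriorPurchase):
  P1: PriorPurchase <- PriceTier -> Conversion
Condition 1 (no descendant of PriorPurchase in the set): holds — descendants of PriorPurchase are {Conversion}; none are in {EmailOpen, PriceTier, Seasonality}.
Condition 2 (every backdoor path blocked by {EmailOpen, PriceTier, Seasonality}):
  P1: blocked at fork node PriceTier ∈ conditioning set.
{EmailOpen, PriceTier, Seasonality} satisfies the backdoor criterion.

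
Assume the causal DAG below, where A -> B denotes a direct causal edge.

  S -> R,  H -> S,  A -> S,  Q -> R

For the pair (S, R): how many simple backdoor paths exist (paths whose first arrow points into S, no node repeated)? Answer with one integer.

A backdoor path from S to R is any simple undirected path whose first edge points into S (i.e. leaves S via a parent).
Parents of S: {A, H}.
No simple path from any parent of S reaches R without revisiting S, so there are no backdoor paths.

0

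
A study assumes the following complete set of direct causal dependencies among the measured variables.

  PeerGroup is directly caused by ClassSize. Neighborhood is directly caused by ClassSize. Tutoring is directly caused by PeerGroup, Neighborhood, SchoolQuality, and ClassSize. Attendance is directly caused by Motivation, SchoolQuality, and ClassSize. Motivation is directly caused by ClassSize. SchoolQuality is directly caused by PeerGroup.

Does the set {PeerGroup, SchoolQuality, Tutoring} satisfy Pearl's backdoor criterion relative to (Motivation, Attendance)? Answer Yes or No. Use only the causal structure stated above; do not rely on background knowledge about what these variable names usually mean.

Backdoor paths from Motivation to Attendance (paths whose first edge points into Motivation):
  P1: Motivation <- ClassSize -> PeerGroup -> SchoolQuality -> Attendance
  P2: Motivation <- ClassSize -> PeerGroup -> Tutoring <- SchoolQuality -> Attendance
  P3: Motivation <- ClassSize -> Neighborhood -> Tutoring <- PeerGroup -> SchoolQuality -> Attendance
  P4: Motivation <- ClassSize -> Neighborhood -> Tutoring <- SchoolQuality -> Attendance
  P5: Motivation <- ClassSize -> Tutoring <- PeerGroup -> SchoolQuality -> Attendance
  P6: Motivation <- ClassSize -> Tutoring <- SchoolQuality -> Attendance
  P7: Motivation <- ClassSize -> Attendance
Condition 1 (no descendant of Motivation in the set): holds — descendants of Motivation are {Attendance}; none are in {PeerGroup, SchoolQuality, Tutoring}.
Condition 2 (every backdoor path blocked by {PeerGroup, SchoolQuality, Tutoring}):
  P1: blocked at chain node PeerGroup ∈ conditioning set.
  P2: blocked at chain node PeerGroup ∈ conditioning set.
  P3: blocked at fork node PeerGroup ∈ conditioning set.
  P4: blocked at fork node SchoolQuality ∈ conditioning set.
  P5: blocked at fork node PeerGroup ∈ conditioning set.
  P6: blocked at fork node SchoolQuality ∈ conditioning set.
  P7: open — no interior node is in the conditioning set.
{PeerGroup, SchoolQuality, Tutoring} does not satisfy the backdoor criterion.

No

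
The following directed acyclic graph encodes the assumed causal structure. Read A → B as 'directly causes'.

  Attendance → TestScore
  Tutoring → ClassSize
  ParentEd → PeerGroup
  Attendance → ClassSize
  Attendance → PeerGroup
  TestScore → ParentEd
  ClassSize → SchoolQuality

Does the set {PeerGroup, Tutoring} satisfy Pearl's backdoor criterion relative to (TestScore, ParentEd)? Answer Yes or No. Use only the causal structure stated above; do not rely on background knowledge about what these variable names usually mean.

No

Backdoor paths from TestScore to ParentEd (paths whose first edge points into TestScore):
  P1: TestScore <- Attendance -> PeerGroup <- ParentEd
Condition 1 (no descendant of TestScore in the set): FAILS — PeerGroup is a descendant of TestScore.
Condition 2 (every backdoor path blocked by {PeerGroup, Tutoring}):
  P1: open — collider(s) PeerGroup are conditioned on (or have a conditioned descendant) and no non-collider on the path is in the set.
{PeerGroup, Tutoring} does not satisfy the backdoor criterion.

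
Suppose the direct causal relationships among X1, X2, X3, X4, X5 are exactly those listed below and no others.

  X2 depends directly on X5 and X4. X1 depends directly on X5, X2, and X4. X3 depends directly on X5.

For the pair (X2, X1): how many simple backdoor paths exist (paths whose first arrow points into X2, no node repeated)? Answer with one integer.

2

A backdoor path from X2 to X1 is any simple undirected path whose first edge points into X2 (i.e. leaves X2 via a parent).
Parents of X2: {X4, X5}.
Enumerating:
  P1: X2 <- X4 -> X1
  P2: X2 <- X5 -> X1
That exhausts the simple backdoor paths. Count: 2.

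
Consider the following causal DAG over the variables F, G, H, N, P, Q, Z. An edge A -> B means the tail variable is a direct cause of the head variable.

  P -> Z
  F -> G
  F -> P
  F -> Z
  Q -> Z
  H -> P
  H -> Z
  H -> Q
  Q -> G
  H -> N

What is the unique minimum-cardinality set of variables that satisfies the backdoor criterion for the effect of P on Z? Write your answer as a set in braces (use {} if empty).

Variables eligible for adjustment (non-descendants of P, excluding P and Z): {F, G, H, N, Q}.
Backdoor paths from P to Z:
  P1: P <- H -> Q -> G <- F -> Z
  P2: P <- H -> Q -> Z
  P3: P <- H -> Z
  P4: P <- F -> G <- Q <- H -> Z
  P5: P <- F -> G <- Q -> Z
  P6: P <- F -> Z
The empty set is not sufficient: P2 (P <- H -> Q -> Z) has no collider blocking it and no conditioned non-collider, so it is open.
Try {F, H}:
  P1: blocked at fork node H ∈ conditioning set.
  P2: blocked at fork node H ∈ conditioning set.
  P3: blocked at fork node H ∈ conditioning set.
  P4: blocked at fork node F ∈ conditioning set.
  P5: blocked at fork node F ∈ conditioning set.
  P6: blocked at fork node F ∈ conditioning set.
{F, H} contains no descendant of P and blocks every backdoor path.
Every element of {F, H} is needed (dropping F leaves P6 open; dropping H leaves P2 open), so no proper subset is valid.
Among all size-2 subsets of the eligible variables, only {F, H} blocks every backdoor path, so it is the unique smallest valid adjustment set.

{F, H}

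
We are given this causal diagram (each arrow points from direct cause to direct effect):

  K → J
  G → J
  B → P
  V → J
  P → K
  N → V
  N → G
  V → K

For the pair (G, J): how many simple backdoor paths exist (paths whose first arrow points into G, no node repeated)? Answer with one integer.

2

A backdoor path from G to J is any simple undirected path whose first edge points into G (i.e. leaves G via a parent).
Parents of G: {N}.
Enumerating:
  P1: G <- N -> V -> K -> J
  P2: G <- N -> V -> J
That exhausts the simple backdoor paths. Count: 2.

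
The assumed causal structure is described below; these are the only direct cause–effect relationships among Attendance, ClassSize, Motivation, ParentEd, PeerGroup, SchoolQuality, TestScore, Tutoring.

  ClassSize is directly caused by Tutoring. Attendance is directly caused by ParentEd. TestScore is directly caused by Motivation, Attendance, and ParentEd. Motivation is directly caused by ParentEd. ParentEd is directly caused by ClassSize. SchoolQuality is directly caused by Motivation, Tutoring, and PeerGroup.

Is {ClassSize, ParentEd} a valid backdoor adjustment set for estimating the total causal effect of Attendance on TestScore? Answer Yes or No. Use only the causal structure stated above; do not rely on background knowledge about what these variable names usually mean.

Yes

Backdoor paths from Attendance to TestScore (paths whose first edge points into Attendance):
  P1: Attendance <- ParentEd <- ClassSize <- Tutoring -> SchoolQuality <- Motivation -> TestScore
  P2: Attendance <- ParentEd -> Motivation -> TestScore
  P3: Attendance <- ParentEd -> TestScore
Condition 1 (no descendant of Attendance in the set): holds — descendants of Attendance are {TestScore}; none are in {ClassSize, ParentEd}.
Condition 2 (every backdoor path blocked by {ClassSize, ParentEd}):
  P1: blocked at chain node ParentEd ∈ conditioning set.
  P2: blocked at fork node ParentEd ∈ conditioning set.
  P3: blocked at fork node ParentEd ∈ conditioning set.
{ClassSize, ParentEd} satisfies the backdoor criterion.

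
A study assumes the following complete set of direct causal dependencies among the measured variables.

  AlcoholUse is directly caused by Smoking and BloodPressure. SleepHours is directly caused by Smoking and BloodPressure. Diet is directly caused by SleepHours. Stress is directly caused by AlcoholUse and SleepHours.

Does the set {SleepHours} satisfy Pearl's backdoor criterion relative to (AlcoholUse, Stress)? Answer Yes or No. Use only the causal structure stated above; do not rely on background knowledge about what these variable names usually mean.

Backdoor paths from AlcoholUse to Stress (paths whose first edge points into AlcoholUse):
  P1: AlcoholUse <- BloodPressure -> SleepHours -> Stress
  P2: AlcoholUse <- Smoking -> SleepHours -> Stress
Condition 1 (no descendant of AlcoholUse in the set): holds — descendants of AlcoholUse are {Stress}; none are in {SleepHours}.
Condition 2 (every backdoor path blocked by {SleepHours}):
  P1: blocked at chain node SleepHours ∈ conditioning set.
  P2: blocked at chain node SleepHours ∈ conditioning set.
{SleepHours} satisfies the backdoor criterion.

Yes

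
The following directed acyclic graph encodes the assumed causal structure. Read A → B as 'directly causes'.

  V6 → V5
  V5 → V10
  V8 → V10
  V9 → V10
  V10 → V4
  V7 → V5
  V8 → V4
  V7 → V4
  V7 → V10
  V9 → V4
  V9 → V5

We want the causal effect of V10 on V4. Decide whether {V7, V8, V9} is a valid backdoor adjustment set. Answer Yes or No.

Yes

Backdoor paths from V10 to V4 (paths whose first edge points into V10):
  P1: V10 <- V7 -> V5 <- V9 -> V4
  P2: V10 <- V7 -> V4
  P3: V10 <- V9 -> V5 <- V7 -> V4
  P4: V10 <- V9 -> V4
  P5: V10 <- V5 <- V7 -> V4
  P6: V10 <- V5 <- V9 -> V4
  P7: V10 <- V8 -> V4
Condition 1 (no descendant of V10 in the set): holds — descendants of V10 are {V4}; none are in {V7, V8, V9}.
Condition 2 (every backdoor path blocked by {V7, V8, V9}):
  P1: blocked at fork node V7 ∈ conditioning set.
  P2: blocked at fork node V7 ∈ conditioning set.
  P3: blocked at fork node V9 ∈ conditioning set.
  P4: blocked at fork node V9 ∈ conditioning set.
  P5: blocked at fork node V7 ∈ conditioning set.
  P6: blocked at fork node V9 ∈ conditioning set.
  P7: blocked at fork node V8 ∈ conditioning set.
{V7, V8, V9} satisfies the backdoor criterion.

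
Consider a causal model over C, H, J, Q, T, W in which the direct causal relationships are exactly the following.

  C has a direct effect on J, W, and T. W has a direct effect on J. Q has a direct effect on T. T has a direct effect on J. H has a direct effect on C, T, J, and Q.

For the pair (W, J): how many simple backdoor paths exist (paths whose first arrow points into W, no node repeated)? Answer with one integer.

A backdoor path from W to J is any simple undirected path whose first edge points into W (i.e. leaves W via a parent).
Parents of W: {C}.
Enumerating:
  P1: W <- C <- H -> Q -> T -> J
  P2: W <- C <- H -> T -> J
  P3: W <- C <- H -> J
  P4: W <- C -> T <- H -> J
  P5: W <- C -> T <- Q <- H -> J
  P6: W <- C -> T -> J
  P7: W <- C -> J
That exhausts the simple backdoor paths. Count: 7.

7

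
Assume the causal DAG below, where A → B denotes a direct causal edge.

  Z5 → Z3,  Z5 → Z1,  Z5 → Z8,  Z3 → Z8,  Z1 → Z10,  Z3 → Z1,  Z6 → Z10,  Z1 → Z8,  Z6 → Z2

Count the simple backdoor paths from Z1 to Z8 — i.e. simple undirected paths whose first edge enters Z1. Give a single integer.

A backdoor path from Z1 to Z8 is any simple undirected path whose first edge points into Z1 (i.e. leaves Z1 via a parent).
Parents of Z1: {Z3, Z5}.
Enumerating:
  P1: Z1 <- Z5 -> Z3 -> Z8
  P2: Z1 <- Z5 -> Z8
  P3: Z1 <- Z3 <- Z5 -> Z8
  P4: Z1 <- Z3 -> Z8
That exhausts the simple backdoor paths. Count: 4.

4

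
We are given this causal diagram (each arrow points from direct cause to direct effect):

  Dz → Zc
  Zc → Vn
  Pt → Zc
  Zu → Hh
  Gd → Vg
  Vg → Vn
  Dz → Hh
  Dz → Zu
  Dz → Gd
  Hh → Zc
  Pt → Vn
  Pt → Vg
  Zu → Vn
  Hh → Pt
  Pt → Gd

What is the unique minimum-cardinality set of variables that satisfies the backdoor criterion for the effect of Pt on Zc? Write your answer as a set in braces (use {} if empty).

Variables eligible for adjustment (non-descendants of Pt, excluding Pt and Zc): {Dz, Hh, Zu}.
Backdoor paths from Pt to Zc:
  P1: Pt <- Hh <- Dz -> Zu -> Vn <- Zc
  P2: Pt <- Hh <- Dz -> Gd -> Vg -> Vn <- Zc
  P3: Pt <- Hh <- Dz -> Zc
  P4: Pt <- Hh <- Zu <- Dz -> Gd -> Vg -> Vn <- Zc
  P5: Pt <- Hh <- Zu <- Dz -> Zc
  P6: Pt <- Hh <- Zu -> Vn <- Zc
  P7: Pt <- Hh <- Zu -> Vn <- Vg <- Gd <- Dz -> Zc
  P8: Pt <- Hh -> Zc
The empty set is not sufficient: P3 (Pt <- Hh <- Dz -> Zc) has no collider blocking it and no conditioned non-collider, so it is open.
Try {Hh}:
  P1: blocked at chain node Hh ∈ conditioning set.
  P2: blocked at chain node Hh ∈ conditioning set.
  P3: blocked at chain node Hh ∈ conditioning set.
  P4: blocked at chain node Hh ∈ conditioning set.
  P5: blocked at chain node Hh ∈ conditioning set.
  P6: blocked at chain node Hh ∈ conditioning set.
  P7: blocked at chain node Hh ∈ conditioning set.
  P8: blocked at fork node Hh ∈ conditioning set.
{Hh} contains no descendant of Pt and blocks every backdoor path.
No other singleton works — e.g. {Dz} leaves P8 open — so {Hh} is the unique smallest valid adjustment set.

{Hh}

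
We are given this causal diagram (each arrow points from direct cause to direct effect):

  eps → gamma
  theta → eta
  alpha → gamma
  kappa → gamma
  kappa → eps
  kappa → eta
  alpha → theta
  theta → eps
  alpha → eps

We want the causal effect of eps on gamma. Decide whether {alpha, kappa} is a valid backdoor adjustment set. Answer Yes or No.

Backdoor paths from eps to gamma (paths whose first edge points into eps):
  P1: eps <- kappa -> eta <- theta <- alpha -> gamma
  P2: eps <- kappa -> gamma
  P3: eps <- alpha -> theta -> eta <- kappa -> gamma
  P4: eps <- alpha -> gamma
  P5: eps <- theta <- alpha -> gamma
  P6: eps <- theta -> eta <- kappa -> gamma
Condition 1 (no descendant of eps in the set): holds — descendants of eps are {gamma}; none are in {alpha, kappa}.
Condition 2 (every backdoor path blocked by {alpha, kappa}):
  P1: blocked at fork node kappa ∈ conditioning set.
  P2: blocked at fork node kappa ∈ conditioning set.
  P3: blocked at fork node alpha ∈ conditioning set.
  P4: blocked at fork node alpha ∈ conditioning set.
  P5: blocked at fork node alpha ∈ conditioning set.
  P6: blocked at collider eta (neither it nor any descendant is in the conditioning set).
{alpha, kappa} satisfies the backdoor criterion.

Yes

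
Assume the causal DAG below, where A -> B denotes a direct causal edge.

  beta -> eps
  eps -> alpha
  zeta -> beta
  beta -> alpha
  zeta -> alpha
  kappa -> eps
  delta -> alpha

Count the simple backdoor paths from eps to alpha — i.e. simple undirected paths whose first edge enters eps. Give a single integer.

A backdoor path from eps to alpha is any simple undirected path whose first edge points into eps (i.e. leaves eps via a parent).
Parents of eps: {beta, kappa}.
Enumerating:
  P1: eps <- beta <- zeta -> alpha
  P2: eps <- beta -> alpha
That exhausts the simple backdoor paths. Count: 2.

2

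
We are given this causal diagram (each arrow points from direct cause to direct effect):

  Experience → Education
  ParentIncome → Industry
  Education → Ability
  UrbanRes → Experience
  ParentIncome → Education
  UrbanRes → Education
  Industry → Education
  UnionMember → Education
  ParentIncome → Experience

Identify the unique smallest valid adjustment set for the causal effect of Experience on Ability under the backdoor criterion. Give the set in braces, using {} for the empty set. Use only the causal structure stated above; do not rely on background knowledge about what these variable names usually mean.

{ParentIncome, UrbanRes}

Variables eligible for adjustment (non-descendants of Experience, excluding Experience and Ability): {Industry, ParentIncome, UnionMember, UrbanRes}.
Backdoor paths from Experience to Ability:
  P1: Experience <- UrbanRes -> Education -> Ability
  P2: Experience <- ParentIncome -> Industry -> Education -> Ability
  P3: Experience <- ParentIncome -> Education -> Ability
The empty set is not sufficient: P1 (Experience <- UrbanRes -> Education -> Ability) has no collider blocking it and no conditioned non-collider, so it is open.
Try {ParentIncome, UrbanRes}:
  P1: blocked at fork node UrbanRes ∈ conditioning set.
  P2: blocked at fork node ParentIncome ∈ conditioning set.
  P3: blocked at fork node ParentIncome ∈ conditioning set.
{ParentIncome, UrbanRes} contains no descendant of Experience and blocks every backdoor path.
Every element of {ParentIncome, UrbanRes} is needed (dropping ParentIncome leaves P2 open; dropping UrbanRes leaves P1 open), so no proper subset is valid.
Among all size-2 subsets of the eligible variables, only {ParentIncome, UrbanRes} blocks every backdoor path, so it is the unique smallest valid adjustment set.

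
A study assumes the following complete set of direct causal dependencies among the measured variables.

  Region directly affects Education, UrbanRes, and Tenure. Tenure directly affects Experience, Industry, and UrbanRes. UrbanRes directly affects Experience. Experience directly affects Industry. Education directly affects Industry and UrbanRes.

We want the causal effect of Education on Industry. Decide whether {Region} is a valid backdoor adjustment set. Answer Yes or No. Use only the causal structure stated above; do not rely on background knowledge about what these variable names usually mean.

Backdoor paths from Education to Industry (paths whose first edge points into Education):
  P1: Education <- Region -> Tenure -> UrbanRes -> Experience -> Industry
  P2: Education <- Region -> Tenure -> Experience -> Industry
  P3: Education <- Region -> Tenure -> Industry
  P4: Education <- Region -> UrbanRes <- Tenure -> Experience -> Industry
  P5: Education <- Region -> UrbanRes <- Tenure -> Industry
  P6: Education <- Region -> UrbanRes -> Experience <- Tenure -> Industry
  P7: Education <- Region -> UrbanRes -> Experience -> Industry
Condition 1 (no descendant of Education in the set): holds — descendants of Education are {Experience, Industry, UrbanRes}; none are in {Region}.
Condition 2 (every backdoor path blocked by {Region}):
  P1: blocked at fork node Region ∈ conditioning set.
  P2: blocked at fork node Region ∈ conditioning set.
  P3: blocked at fork node Region ∈ conditioning set.
  P4: blocked at fork node Region ∈ conditioning set.
  P5: blocked at fork node Region ∈ conditioning set.
  P6: blocked at fork node Region ∈ conditioning set.
  P7: blocked at fork node Region ∈ conditioning set.
{Region} satisfies the backdoor criterion.

Yes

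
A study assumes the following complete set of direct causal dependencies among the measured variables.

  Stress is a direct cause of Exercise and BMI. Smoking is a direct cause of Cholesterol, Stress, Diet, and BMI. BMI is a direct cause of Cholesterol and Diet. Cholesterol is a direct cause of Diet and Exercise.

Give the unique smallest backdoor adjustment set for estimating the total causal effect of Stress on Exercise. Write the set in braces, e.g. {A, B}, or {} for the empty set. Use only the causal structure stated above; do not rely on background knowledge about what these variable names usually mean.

Variables eligible for adjustment (non-descendants of Stress, excluding Stress and Exercise): {Smoking}.
Backdoor paths from Stress to Exercise:
  P1: Stress <- Smoking -> BMI -> Cholesterol -> Exercise
  P2: Stress <- Smoking -> BMI -> Diet <- Cholesterol -> Exercise
  P3: Stress <- Smoking -> Cholesterol -> Exercise
  P4: Stress <- Smoking -> Diet <- BMI -> Cholesterol -> Exercise
  P5: Stress <- Smoking -> Diet <- Cholesterol -> Exercise
The empty set is not sufficient: P1 (Stress <- Smoking -> BMI -> Cholesterol -> Exercise) has no collider blocking it and no conditioned non-collider, so it is open.
Try {Smoking}:
  P1: blocked at fork node Smoking ∈ conditioning set.
  P2: blocked at fork node Smoking ∈ conditioning set.
  P3: blocked at fork node Smoking ∈ conditioning set.
  P4: blocked at fork node Smoking ∈ conditioning set.
  P5: blocked at fork node Smoking ∈ conditioning set.
{Smoking} contains no descendant of Stress and blocks every backdoor path.
{Smoking} is the unique smallest valid adjustment set.

{Smoking}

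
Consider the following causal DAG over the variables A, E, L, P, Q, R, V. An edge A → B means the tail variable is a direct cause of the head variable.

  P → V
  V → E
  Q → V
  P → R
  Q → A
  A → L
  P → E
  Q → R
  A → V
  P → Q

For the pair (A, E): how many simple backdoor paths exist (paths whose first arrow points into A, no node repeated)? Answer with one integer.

6

A backdoor path from A to E is any simple undirected path whose first edge points into A (i.e. leaves A via a parent).
Parents of A: {Q}.
Enumerating:
  P1: A <- Q <- P -> V -> E
  P2: A <- Q <- P -> E
  P3: A <- Q -> V <- P -> E
  P4: A <- Q -> V -> E
  P5: A <- Q -> R <- P -> V -> E
  P6: A <- Q -> R <- P -> E
That exhausts the simple backdoor paths. Count: 6.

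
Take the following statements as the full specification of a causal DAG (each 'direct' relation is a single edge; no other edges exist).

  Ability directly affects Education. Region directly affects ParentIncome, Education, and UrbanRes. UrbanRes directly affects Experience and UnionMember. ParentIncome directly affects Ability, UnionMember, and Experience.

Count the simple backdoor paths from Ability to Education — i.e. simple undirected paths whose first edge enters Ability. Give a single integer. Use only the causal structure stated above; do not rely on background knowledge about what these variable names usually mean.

3

A backdoor path from Ability to Education is any simple undirected path whose first edge points into Ability (i.e. leaves Ability via a parent).
Parents of Ability: {ParentIncome}.
Enumerating:
  P1: Ability <- ParentIncome <- Region -> Education
  P2: Ability <- ParentIncome -> UnionMember <- UrbanRes <- Region -> Education
  P3: Ability <- ParentIncome -> Experience <- UrbanRes <- Region -> Education
That exhausts the simple backdoor paths. Count: 3.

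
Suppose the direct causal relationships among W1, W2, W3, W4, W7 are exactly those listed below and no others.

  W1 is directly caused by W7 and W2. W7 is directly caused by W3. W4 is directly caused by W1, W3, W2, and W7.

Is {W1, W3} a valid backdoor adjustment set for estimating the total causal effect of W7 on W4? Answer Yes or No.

Backdoor paths from W7 to W4 (paths whose first edge points into W7):
  P1: W7 <- W3 -> W4
Condition 1 (no descendant of W7 in the set): FAILS — W1 is a descendant of W7.
Condition 2 (every backdoor path blocked by {W1, W3}):
  P1: blocked at fork node W3 ∈ conditioning set.
{W1, W3} does not satisfy the backdoor criterion.

No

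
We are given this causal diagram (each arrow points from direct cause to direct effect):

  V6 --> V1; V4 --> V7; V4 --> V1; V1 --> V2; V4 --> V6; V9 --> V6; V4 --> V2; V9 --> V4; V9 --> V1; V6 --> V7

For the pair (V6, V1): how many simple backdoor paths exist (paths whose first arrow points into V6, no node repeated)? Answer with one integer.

6

A backdoor path from V6 to V1 is any simple undirected path whose first edge points into V6 (i.e. leaves V6 via a parent).
Parents of V6: {V4, V9}.
Enumerating:
  P1: V6 <- V9 -> V4 -> V1
  P2: V6 <- V9 -> V4 -> V2 <- V1
  P3: V6 <- V9 -> V1
  P4: V6 <- V4 <- V9 -> V1
  P5: V6 <- V4 -> V1
  P6: V6 <- V4 -> V2 <- V1
That exhausts the simple backdoor paths. Count: 6.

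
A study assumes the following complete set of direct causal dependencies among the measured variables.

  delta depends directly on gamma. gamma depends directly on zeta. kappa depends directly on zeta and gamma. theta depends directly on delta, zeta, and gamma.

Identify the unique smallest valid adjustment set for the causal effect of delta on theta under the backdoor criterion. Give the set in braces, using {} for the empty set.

{gamma}

Variables eligible for adjustment (non-descendants of delta, excluding delta and theta): {gamma, kappa, zeta}.
Backdoor paths from delta to theta:
  P1: delta <- gamma <- zeta -> theta
  P2: delta <- gamma -> theta
  P3: delta <- gamma -> kappa <- zeta -> theta
The empty set is not sufficient: P1 (delta <- gamma <- zeta -> theta) has no collider blocking it and no conditioned non-collider, so it is open.
Try {gamma}:
  P1: blocked at chain node gamma ∈ conditioning set.
  P2: blocked at fork node gamma ∈ conditioning set.
  P3: blocked at fork node gamma ∈ conditioning set.
{gamma} contains no descendant of delta and blocks every backdoor path.
No other singleton works — e.g. {zeta} leaves P2 open — so {gamma} is the unique smallest valid adjustment set.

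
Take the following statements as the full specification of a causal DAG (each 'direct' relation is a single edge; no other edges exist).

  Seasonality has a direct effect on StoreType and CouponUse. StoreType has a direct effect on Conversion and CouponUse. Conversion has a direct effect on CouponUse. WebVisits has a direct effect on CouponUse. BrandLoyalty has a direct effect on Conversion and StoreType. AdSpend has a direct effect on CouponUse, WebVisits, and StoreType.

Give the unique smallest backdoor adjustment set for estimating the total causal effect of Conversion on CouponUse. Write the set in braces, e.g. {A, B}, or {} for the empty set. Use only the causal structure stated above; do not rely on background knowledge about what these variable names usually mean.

{BrandLoyalty, StoreType}

Variables eligible for adjustment (non-descendants of Conversion, excluding Conversion and CouponUse): {AdSpend, BrandLoyalty, Seasonality, StoreType, WebVisits}.
Backdoor paths from Conversion to CouponUse:
  P1: Conversion <- BrandLoyalty -> StoreType <- AdSpend -> WebVisits -> CouponUse
  P2: Conversion <- BrandLoyalty -> StoreType <- AdSpend -> CouponUse
  P3: Conversion <- BrandLoyalty -> StoreType <- Seasonality -> CouponUse
  P4: Conversion <- BrandLoyalty -> StoreType -> CouponUse
  P5: Conversion <- StoreType <- AdSpend -> WebVisits -> CouponUse
  P6: Conversion <- StoreType <- AdSpend -> CouponUse
  P7: Conversion <- StoreType <- Seasonality -> CouponUse
  P8: Conversion <- StoreType -> CouponUse
The empty set is not sufficient: P4 (Conversion <- BrandLoyalty -> StoreType -> CouponUse) has no collider blocking it and no conditioned non-collider, so it is open.
Try {BrandLoyalty, StoreType}:
  P1: blocked at fork node BrandLoyalty ∈ conditioning set.
  P2: blocked at fork node BrandLoyalty ∈ conditioning set.
  P3: blocked at fork node BrandLoyalty ∈ conditioning set.
  P4: blocked at fork node BrandLoyalty ∈ conditioning set.
  P5: blocked at chain node StoreType ∈ conditioning set.
  P6: blocked at chain node StoreType ∈ conditioning set.
  P7: blocked at chain node StoreType ∈ conditioning set.
  P8: blocked at fork node StoreType ∈ conditioning set.
{BrandLoyalty, StoreType} contains no descendant of Conversion and blocks every backdoor path.
Every element of {BrandLoyalty, StoreType} is needed (dropping BrandLoyalty leaves P1 open; dropping StoreType leaves P5 open), so no proper subset is valid.
Among all size-2 subsets of the eligible variables, only {BrandLoyalty, StoreType} blocks every backdoor path, so it is the unique smallest valid adjustment set.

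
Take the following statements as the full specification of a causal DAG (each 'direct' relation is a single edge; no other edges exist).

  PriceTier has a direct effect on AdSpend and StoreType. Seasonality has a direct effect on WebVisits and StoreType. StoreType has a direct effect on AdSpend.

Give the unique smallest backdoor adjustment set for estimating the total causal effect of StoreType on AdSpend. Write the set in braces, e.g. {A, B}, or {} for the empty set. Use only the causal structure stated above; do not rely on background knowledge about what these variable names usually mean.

{PriceTier}

Variables eligible for adjustment (non-descendants of StoreType, excluding StoreType and AdSpend): {PriceTier, Seasonality, WebVisits}.
Backdoor paths from StoreType to AdSpend:
  P1: StoreType <- PriceTier -> AdSpend
The empty set is not sufficient: P1 (StoreType <- PriceTier -> AdSpend) has no collider blocking it and no conditioned non-collider, so it is open.
Try {PriceTier}:
  P1: blocked at fork node PriceTier ∈ conditioning set.
{PriceTier} contains no descendant of StoreType and blocks every backdoor path.
No other singleton works — e.g. {Seasonality} leaves P1 open — so {PriceTier} is the unique smallest valid adjustment set.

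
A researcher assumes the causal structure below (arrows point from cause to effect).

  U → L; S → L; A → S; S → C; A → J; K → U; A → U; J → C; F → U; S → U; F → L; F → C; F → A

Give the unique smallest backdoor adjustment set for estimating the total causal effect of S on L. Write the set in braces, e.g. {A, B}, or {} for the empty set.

{A}

Variables eligible for adjustment (non-descendants of S, excluding S and L): {A, F, J, K}.
Backdoor paths from S to L:
  P1: S <- A <- F -> U -> L
  P2: S <- A <- F -> L
  P3: S <- A -> J -> C <- F -> U -> L
  P4: S <- A -> J -> C <- F -> L
  P5: S <- A -> U <- F -> L
  P6: S <- A -> U -> L
The empty set is not sufficient: P1 (S <- A <- F -> U -> L) has no collider blocking it and no conditioned non-collider, so it is open.
Try {A}:
  P1: blocked at chain node A ∈ conditioning set.
  P2: blocked at chain node A ∈ conditioning set.
  P3: blocked at fork node A ∈ conditioning set.
  P4: blocked at fork node A ∈ conditioning set.
  P5: blocked at fork node A ∈ conditioning set.
  P6: blocked at fork node A ∈ conditioning set.
{A} contains no descendant of S and blocks every backdoor path.
No other singleton works — e.g. {F} leaves P6 open — so {A} is the unique smallest valid adjustment set.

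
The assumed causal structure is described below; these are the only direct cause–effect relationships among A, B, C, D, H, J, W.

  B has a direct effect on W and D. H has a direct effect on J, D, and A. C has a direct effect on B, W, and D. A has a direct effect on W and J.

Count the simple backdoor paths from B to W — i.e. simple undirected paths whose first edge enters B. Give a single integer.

A backdoor path from B to W is any simple undirected path whose first edge points into B (i.e. leaves B via a parent).
Parents of B: {C}.
Enumerating:
  P1: B <- C -> D <- H -> A -> W
  P2: B <- C -> D <- H -> J <- A -> W
  P3: B <- C -> W
That exhausts the simple backdoor paths. Count: 3.

3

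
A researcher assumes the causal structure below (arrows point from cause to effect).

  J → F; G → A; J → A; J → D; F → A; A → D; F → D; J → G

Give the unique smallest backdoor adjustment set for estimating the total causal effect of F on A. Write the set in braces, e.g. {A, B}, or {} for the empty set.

Variables eligible for adjustment (non-descendants of F, excluding F and A): {G, J}.
Backdoor paths from F to A:
  P1: F <- J -> G -> A
  P2: F <- J -> A
  P3: F <- J -> D <- A
The empty set is not sufficient: P1 (F <- J -> G -> A) has no collider blocking it and no conditioned non-collider, so it is open.
Try {J}:
  P1: blocked at fork node J ∈ conditioning set.
  P2: blocked at fork node J ∈ conditioning set.
  P3: blocked at fork node J ∈ conditioning set.
{J} contains no descendant of F and blocks every backdoor path.
No other singleton works — e.g. {G} leaves P2 open — so {J} is the unique smallest valid adjustment set.

{J}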